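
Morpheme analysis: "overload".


Word: "overload"
Morphemes: over- + load
Each morpheme carries meaning
= 2 morphemes


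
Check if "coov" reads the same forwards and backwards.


Word: "coov"
Reversed: "vooc"
Forward == Backward? coov != vooc
Palindrome = No


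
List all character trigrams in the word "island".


Word: "island" (length 6)
Number of trigrams = 6 - 3 + 1 = 4
  Position 0: "isl"
  Position 1: "sla"
  Position 2: "lan"
  Position 3: "and"
Trigrams = "isl", "sla", "lan", "and"


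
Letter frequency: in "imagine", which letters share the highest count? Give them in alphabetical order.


Word: "imagine"
Letter counts:
  'a': 1
  'e': 1
  'g': 1
  'i': 2
  'm': 1
  'n': 1
Maximum count = 2
Most frequent = 'i' (2 times each)


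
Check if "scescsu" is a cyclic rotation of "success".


Word: "success", Candidate: "scescsu"
Method: check if candidate is substring of word+word
"successsuccess" contains "scescsu"? No
Is rotation = No


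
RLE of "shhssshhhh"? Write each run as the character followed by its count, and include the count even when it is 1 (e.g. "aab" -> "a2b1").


String: "shhssshhhh"
Scanning for consecutive runs:
  's' x 1
  'h' x 2
  's' x 3
  'h' x 4
RLE = "s1h2s3h4"


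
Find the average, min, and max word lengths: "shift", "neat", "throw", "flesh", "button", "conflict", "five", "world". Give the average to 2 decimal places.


Lengths: "shift"=5, "neat"=4, "throw"=5, "flesh"=5, "button"=6, "conflict"=8, "five"=4, "world"=5
Sum = 42, Count = 8
Average = 42/8 = 5.25
= avg=5.25, min=4, max=8


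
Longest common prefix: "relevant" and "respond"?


Word 1: "relevant"
Word 2: "respond"
Comparing from start:
  Pos 0: 'r' == 'r'
  Pos 1: 'e' == 'e'
  Pos 2: 'l' != 's' (stop)
LCP = "re" (length 2)


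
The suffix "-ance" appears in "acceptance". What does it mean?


Suffix: -ance
As in: acceptance -> accept + -ance
Meaning = state of


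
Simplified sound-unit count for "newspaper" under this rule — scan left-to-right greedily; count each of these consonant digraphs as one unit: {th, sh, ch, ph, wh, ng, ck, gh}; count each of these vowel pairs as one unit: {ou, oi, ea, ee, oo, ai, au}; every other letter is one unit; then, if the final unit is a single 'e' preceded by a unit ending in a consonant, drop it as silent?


Word: "newspaper" (9 letters)
Left-to-right scan:
  (1) 'n' (letter)
  (2) 'e' (letter)
  (3) 'w' (letter)
  (4) 's' (letter)
  (5) 'p' (letter)
  (6) 'a' (letter)
  (7) 'p' (letter)
  (8) 'e' (letter)
  (9) 'r' (letter)
Units from scan: 9
Sound units = 9 units


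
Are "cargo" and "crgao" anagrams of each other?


Word 1: "cargo" → sorted: acgor
Word 2: "crgao" → sorted: acgor
Same letters? acgor == acgor
Anagram = Yes


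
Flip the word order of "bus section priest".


Original: "bus section priest"
Words (1..n): bus | section | priest
Reversed (n..1): priest | section | bus
Result = "priest section bus"


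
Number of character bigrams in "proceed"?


Word: "proceed" (length 7)
Number of 2-grams = length - 2 + 1 = 7 - 2 + 1
= 6


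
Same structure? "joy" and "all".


Pattern of "joy": [0, 1, 2]
Pattern of "all": [0, 1, 1]
Patterns do not match
Same pattern = No


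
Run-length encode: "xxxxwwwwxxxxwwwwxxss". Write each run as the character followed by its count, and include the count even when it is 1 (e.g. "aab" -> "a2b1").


String: "xxxxwwwwxxxxwwwwxxss"
Scanning for consecutive runs:
  'x' x 4
  'w' x 4
  'x' x 4
  'w' x 4
  'x' x 2
  's' x 2
RLE = "x4w4x4w4x2s2"


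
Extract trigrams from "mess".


Word: "mess" (length 4)
Number of trigrams = 4 - 3 + 1 = 2
  Position 0: "mes"
  Position 1: "ess"
Trigrams = "mes", "ess"


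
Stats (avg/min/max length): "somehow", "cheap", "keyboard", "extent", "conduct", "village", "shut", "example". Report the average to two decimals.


Lengths: "somehow"=7, "cheap"=5, "keyboard"=8, "extent"=6, "conduct"=7, "village"=7, "shut"=4, "example"=7
Sum = 51, Count = 8
Average = 51/8 = 6.38
= avg=6.38, min=4, max=8


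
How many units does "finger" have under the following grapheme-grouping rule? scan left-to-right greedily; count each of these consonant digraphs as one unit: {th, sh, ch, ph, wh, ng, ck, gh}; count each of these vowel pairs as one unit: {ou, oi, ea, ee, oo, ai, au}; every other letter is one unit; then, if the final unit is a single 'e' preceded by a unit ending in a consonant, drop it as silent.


Word: "finger" (6 letters)
Left-to-right scan:
  (1) 'f' (letter)
  (2) 'i' (letter)
  (3) 'ng' (digraph)
  (4) 'e' (letter)
  (5) 'r' (letter)
Units from scan: 5
Sound units = 5 units


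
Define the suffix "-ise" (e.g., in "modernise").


Suffix: -ise
Example: modernise (modern + -ise)
Meaning = to make


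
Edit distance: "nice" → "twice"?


Word 1: "nice" (length 4)
Word 2: "twice" (length 5)
One optimal edit sequence (insert/delete/substitute each cost 1):
  1. insert 't'  (+1)
  2. substitute 'n' -> 'w'  (+1)
  3. keep 'i'
  4. keep 'c'
  5. keep 'e'
Total edit operations: 2
Edit distance = 2


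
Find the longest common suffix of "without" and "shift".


Word 1: "without"
Word 2: "shift"
Comparing from end:
  Pos -1: 't' == 't'
  Pos -2: 'u' != 'f' (stop)
LCS = "t" (length 1)


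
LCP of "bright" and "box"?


Word 1: "bright"
Word 2: "box"
Comparing from start:
  Pos 0: 'b' == 'b'
  Pos 1: 'r' != 'o' (stop)
LCP = "b" (length 1)


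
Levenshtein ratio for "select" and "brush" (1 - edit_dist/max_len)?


Word 1: "select" (length 6)
Word 2: "brush" (length 5)
One optimal edit sequence:
  1. delete 's'  (+1)
  2. substitute 'e' -> 'b'  (+1)
  3. substitute 'l' -> 'r'  (+1)
  4. substitute 'e' -> 'u'  (+1)
  5. substitute 'c' -> 's'  (+1)
  6. substitute 't' -> 'h'  (+1)
Edit distance = 6
Max length = max(6, 5) = 6
Similarity = 1 - 6/6
= 0.0000


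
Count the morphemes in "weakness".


Word: "weakness"
Morphemes: weak + -ness
Each morpheme carries meaning
= 2 morphemes


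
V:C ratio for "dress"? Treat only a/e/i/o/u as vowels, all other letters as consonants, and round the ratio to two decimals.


Word: "dress"
Vowels (a,e,i,o,u): 1
Consonants: 4
Ratio = 1/4
= 0.25


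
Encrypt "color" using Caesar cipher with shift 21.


Word: "color"
Shift: 21
Each letter → (letter + shift) mod 26:
  'c' (2) + 21 = 23 → 'x'
  'o' (14) + 21 = 9 → 'j'
  'l' (11) + 21 = 6 → 'g'
  'o' (14) + 21 = 9 → 'j'
  'r' (17) + 21 = 12 → 'm'
Result = "xjgjm"


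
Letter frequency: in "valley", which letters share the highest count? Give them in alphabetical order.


Word: "valley"
Letter counts:
  'a': 1
  'e': 1
  'l': 2
  'v': 1
  'y': 1
Maximum count = 2
Most frequent = 'l' (2 times each)


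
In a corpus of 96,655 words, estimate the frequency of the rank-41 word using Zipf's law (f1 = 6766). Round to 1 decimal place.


Zipf's law: f(r) = f(1) / r
f(1) = 6766
f(41) = 6766 / 41
= 165.0 occurrences


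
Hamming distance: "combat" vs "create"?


Comparing character by character (same length = 6):
  Pos 0: 'c' vs 'c' =
  Pos 1: 'o' vs 'r' !=
  Pos 2: 'm' vs 'e' !=
  Pos 3: 'b' vs 'a' !=
  Pos 4: 'a' vs 't' !=
  Pos 5: 't' vs 'e' !=
Hamming distance = 5


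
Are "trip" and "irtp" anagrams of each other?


Word 1: "trip" → sorted: iprt
Word 2: "irtp" → sorted: iprt
Same letters? iprt == iprt
Anagram = Yes


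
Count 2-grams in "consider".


Word: "consider" (length 8)
Number of 2-grams = length - 2 + 1 = 8 - 2 + 1
= 7


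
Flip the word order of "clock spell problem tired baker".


Original: "clock spell problem tired baker"
Words (1..n): clock | spell | problem | tired | baker
Reversed (n..1): baker | tired | problem | spell | clock
Result = "baker tired problem spell clock"


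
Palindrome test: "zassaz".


Word: "zassaz"
Reversed: "zassaz"
Forward == Backward? zassaz == zassaz
Palindrome = Yes


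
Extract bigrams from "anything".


Word: "anything" (length 8)
Number of bigrams = 8 - 2 + 1 = 7
  Position 0: "an"
  Position 1: "ny"
  Position 2: "yt"
  Position 3: "th"
  Position 4: "hi"
  Position 5: "in"
  Position 6: "ng"
Bigrams = "an", "ny", "yt", "th", "hi", "in", "ng"


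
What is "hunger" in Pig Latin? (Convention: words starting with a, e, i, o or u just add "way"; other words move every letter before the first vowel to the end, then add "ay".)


Word: "hunger"
Starts with consonant(s) → move to end, add 'ay'
Consonant cluster: "h"
Pig Latin = "ungerhay"


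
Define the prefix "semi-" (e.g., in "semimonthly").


Prefix: semi-
As in: semimonthly -> semi- + monthly
Meaning = half


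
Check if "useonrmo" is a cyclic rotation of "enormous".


Word: "enormous", Candidate: "useonrmo"
Method: check if candidate is substring of word+word
"enormousenormous" contains "useonrmo"? No
Is rotation = No


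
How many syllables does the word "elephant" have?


Word: "elephant"
Syllable breakdown: el-e-phant
Counting: 3 parts
= 3 syllables


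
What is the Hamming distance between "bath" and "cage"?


Comparing character by character (same length = 4):
  Pos 0: 'b' vs 'c' !=
  Pos 1: 'a' vs 'a' =
  Pos 2: 't' vs 'g' !=
  Pos 3: 'h' vs 'e' !=
Hamming distance = 3


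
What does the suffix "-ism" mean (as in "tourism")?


Suffix: -ism
Example: tourism (tour + -ism)
Meaning = belief / practice


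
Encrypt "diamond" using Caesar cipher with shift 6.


Word: "diamond"
Shift: 6
Each letter → (letter + shift) mod 26:
  'd' (3) + 6 = 9 → 'j'
  'i' (8) + 6 = 14 → 'o'
  'a' (0) + 6 = 6 → 'g'
  'm' (12) + 6 = 18 → 's'
  'o' (14) + 6 = 20 → 'u'
  'n' (13) + 6 = 19 → 't'
  'd' (3) + 6 = 9 → 'j'
Result = "jogsutj"


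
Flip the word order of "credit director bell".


Original: "credit director bell"
Words (1..n): credit | director | bell
Reversed (n..1): bell | director | credit
Result = "bell director credit"


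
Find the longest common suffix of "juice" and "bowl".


Word 1: "juice"
Word 2: "bowl"
Comparing from end:
  Pos -1: 'e' != 'l' (stop)
LCS = "" (length 0)


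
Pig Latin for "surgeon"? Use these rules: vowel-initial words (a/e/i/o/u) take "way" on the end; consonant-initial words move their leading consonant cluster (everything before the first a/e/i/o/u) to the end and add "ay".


Word: "surgeon"
Starts with consonant(s) → move to end, add 'ay'
Consonant cluster: "s"
Pig Latin = "urgeonsay"


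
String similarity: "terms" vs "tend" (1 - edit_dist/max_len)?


Word 1: "terms" (length 5)
Word 2: "tend" (length 4)
One optimal edit sequence:
  1. keep 't'
  2. keep 'e'
  3. delete 'r'  (+1)
  4. substitute 'm' -> 'n'  (+1)
  5. substitute 's' -> 'd'  (+1)
Edit distance = 3
Max length = max(5, 4) = 5
Similarity = 1 - 3/5
= 0.4000


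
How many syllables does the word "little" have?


Word: "little"
Syllable breakdown: lit | tle
Counting: 2 parts
= 2 syllables


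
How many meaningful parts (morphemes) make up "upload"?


Word: "upload"
Morphemes: up- | load
Each morpheme carries meaning
= 2 morphemes


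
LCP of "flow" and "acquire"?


Word 1: "flow"
Word 2: "acquire"
Comparing from start:
  Pos 0: 'f' != 'a' (stop)
LCP = "" (length 0)


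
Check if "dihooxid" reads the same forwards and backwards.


Word: "dihooxid"
Reversed: "dixoohid"
Forward == Backward? dihooxid != dixoohid
Palindrome = No


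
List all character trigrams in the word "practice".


Word: "practice" (length 8)
Number of trigrams = 8 - 3 + 1 = 6
  Position 0: "pra"
  Position 1: "rac"
  Position 2: "act"
  Position 3: "cti"
  Position 4: "tic"
  Position 5: "ice"
Trigrams = "pra", "rac", "act", "cti", "tic", "ice"


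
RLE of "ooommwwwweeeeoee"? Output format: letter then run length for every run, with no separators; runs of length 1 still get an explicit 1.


String: "ooommwwwweeeeoee"
Scanning for consecutive runs:
  'o' x 3
  'm' x 2
  'w' x 4
  'e' x 4
  'o' x 1
  'e' x 2
RLE = "o3m2w4e4o1e2"


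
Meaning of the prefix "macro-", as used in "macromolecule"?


Prefix: macro-
Example: macromolecule (macro- + molecule)
Meaning = large


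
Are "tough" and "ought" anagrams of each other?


Word 1: "tough" → sorted: ghotu
Word 2: "ought" → sorted: ghotu
Same letters? ghotu == ghotu
Anagram = Yes


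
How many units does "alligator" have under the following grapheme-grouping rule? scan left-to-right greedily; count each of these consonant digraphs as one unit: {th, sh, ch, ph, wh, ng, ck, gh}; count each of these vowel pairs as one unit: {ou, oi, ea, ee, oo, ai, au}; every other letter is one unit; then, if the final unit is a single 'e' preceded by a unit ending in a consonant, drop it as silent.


Word: "alligator" (9 letters)
Left-to-right scan:
  [1] 'a' (letter)
  [2] 'l' (letter)
  [3] 'l' (letter)
  [4] 'i' (letter)
  [5] 'g' (letter)
  [6] 'a' (letter)
  [7] 't' (letter)
  [8] 'o' (letter)
  [9] 'r' (letter)
Units from scan: 9
Sound units = 9 units


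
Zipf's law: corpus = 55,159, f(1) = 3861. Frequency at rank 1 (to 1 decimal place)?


Zipf's law: f(r) = f(1) / r
f(1) = 3861
f(1) = 3861 / 1
= 3861.0 occurrences


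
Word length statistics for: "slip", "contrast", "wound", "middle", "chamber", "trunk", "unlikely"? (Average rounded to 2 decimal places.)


Lengths: "slip"=4, "contrast"=8, "wound"=5, "middle"=6, "chamber"=7, "trunk"=5, "unlikely"=8
Sum = 43, Count = 7
Average = 43/7 = 6.14
= avg=6.14, min=4, max=8


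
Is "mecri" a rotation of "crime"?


Word: "crime", Candidate: "mecri"
Method: check if candidate is substring of word+word
"crimecrime" contains "mecri"? Yes
Is rotation = Yes


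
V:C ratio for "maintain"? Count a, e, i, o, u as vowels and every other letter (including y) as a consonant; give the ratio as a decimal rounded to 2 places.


Word: "maintain"
Vowels (a,e,i,o,u): 4
Consonants: 4
Ratio = 4/4
= 1.00


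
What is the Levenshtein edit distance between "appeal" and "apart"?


Word 1: "appeal" (length 6)
Word 2: "apart" (length 5)
One optimal edit sequence (insert/delete/substitute each cost 1):
  1. keep 'a'
  2. delete 'p'  (+1)
  3. keep 'p'
  4. substitute 'e' -> 'a'  (+1)
  5. substitute 'a' -> 'r'  (+1)
  6. substitute 'l' -> 't'  (+1)
Total edit operations: 4
Edit distance = 4


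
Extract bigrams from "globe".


Word: "globe" (length 5)
Number of bigrams = 5 - 2 + 1 = 4
  Position 0: "gl"
  Position 1: "lo"
  Position 2: "ob"
  Position 3: "be"
Bigrams = "gl", "lo", "ob", "be"


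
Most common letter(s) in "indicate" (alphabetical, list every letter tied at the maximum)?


Word: "indicate"
Letter counts:
  'a': 1
  'c': 1
  'd': 1
  'e': 1
  'i': 2
  'n': 1
  't': 1
Maximum count = 2
Most frequent = 'i' (2 times each)


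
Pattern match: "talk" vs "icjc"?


Pattern of "talk": [0, 1, 2, 3]
Pattern of "icjc": [0, 1, 2, 1]
Patterns do not match
Same pattern = No


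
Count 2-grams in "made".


Word: "made" (length 4)
Number of 2-grams = length - 2 + 1 = 4 - 2 + 1
= 3


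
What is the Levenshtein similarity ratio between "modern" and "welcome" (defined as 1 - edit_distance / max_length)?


Word 1: "modern" (length 6)
Word 2: "welcome" (length 7)
One optimal edit sequence:
  1. insert 'w'  (+1)
  2. substitute 'm' -> 'e'  (+1)
  3. substitute 'o' -> 'l'  (+1)
  4. substitute 'd' -> 'c'  (+1)
  5. substitute 'e' -> 'o'  (+1)
  6. substitute 'r' -> 'm'  (+1)
  7. substitute 'n' -> 'e'  (+1)
Edit distance = 7
Max length = max(6, 7) = 7
Similarity = 1 - 7/7
= 0.0000


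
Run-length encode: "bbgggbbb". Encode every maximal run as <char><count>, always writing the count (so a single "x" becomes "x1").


String: "bbgggbbb"
Scanning for consecutive runs:
  'b' x 2
  'g' x 3
  'b' x 3
RLE = "b2g3b3"


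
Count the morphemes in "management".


Word: "management"
Morphemes: manage + -ment
Each morpheme carries meaning
= 2 morphemes


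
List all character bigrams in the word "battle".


Word: "battle" (length 6)
Number of bigrams = 6 - 2 + 1 = 5
  Position 0: "ba"
  Position 1: "at"
  Position 2: "tt"
  Position 3: "tl"
  Position 4: "le"
Bigrams = "ba", "at", "tt", "tl", "le"


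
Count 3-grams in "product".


Word: "product" (length 7)
Number of 3-grams = length - 3 + 1 = 7 - 3 + 1
= 5


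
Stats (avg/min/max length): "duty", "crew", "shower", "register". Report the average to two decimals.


Lengths: "duty"=4, "crew"=4, "shower"=6, "register"=8
Sum = 22, Count = 4
Average = 22/4 = 5.50
= avg=5.50, min=4, max=8


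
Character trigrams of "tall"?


Word: "tall" (length 4)
Number of trigrams = 4 - 3 + 1 = 2
  Position 0: "tal"
  Position 1: "all"
Trigrams = "tal", "all"


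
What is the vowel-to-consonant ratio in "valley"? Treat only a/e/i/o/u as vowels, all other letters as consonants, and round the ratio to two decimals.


Word: "valley"
Vowels (a,e,i,o,u): 2
Consonants: 4
Ratio = 2/4
= 0.50


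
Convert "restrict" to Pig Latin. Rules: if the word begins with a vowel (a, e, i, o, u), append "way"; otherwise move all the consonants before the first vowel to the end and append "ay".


Word: "restrict"
Starts with consonant(s) → move to end, add 'ay'
Consonant cluster: "r"
Pig Latin = "estrictray"


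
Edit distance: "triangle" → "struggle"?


Word 1: "triangle" (length 8)
Word 2: "struggle" (length 8)
One optimal edit sequence (insert/delete/substitute each cost 1):
  1. insert 's'  (+1)
  2. keep 't'
  3. keep 'r'
  4. delete 'i'  (+1)
  5. substitute 'a' -> 'u'  (+1)
  6. substitute 'n' -> 'g'  (+1)
  7. keep 'g'
  8. keep 'l'
  9. keep 'e'
Total edit operations: 4
Edit distance = 4


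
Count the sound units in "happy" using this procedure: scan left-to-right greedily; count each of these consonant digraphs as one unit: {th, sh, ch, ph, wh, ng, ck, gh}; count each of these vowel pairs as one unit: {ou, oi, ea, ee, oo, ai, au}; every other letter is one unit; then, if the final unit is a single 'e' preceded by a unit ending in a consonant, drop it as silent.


Word: "happy" (5 letters)
Left-to-right scan:
  1. 'h' (letter)
  2. 'a' (letter)
  3. 'p' (letter)
  4. 'p' (letter)
  5. 'y' (letter)
Units from scan: 5
Sound units = 5 units


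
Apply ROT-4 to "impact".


Word: "impact"
Shift: 4
Each letter → (letter + shift) mod 26:
  'i' (8) + 4 = 12 → 'm'
  'm' (12) + 4 = 16 → 'q'
  'p' (15) + 4 = 19 → 't'
  'a' (0) + 4 = 4 → 'e'
  'c' (2) + 4 = 6 → 'g'
  't' (19) + 4 = 23 → 'x'
Result = "mqtegx"


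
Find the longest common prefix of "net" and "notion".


Word 1: "net"
Word 2: "notion"
Comparing from start:
  Pos 0: 'n' == 'n'
  Pos 1: 'e' != 'o' (stop)
LCP = "n" (length 1)


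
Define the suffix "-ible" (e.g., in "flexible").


Suffix: -ible
Example: flexible (flex + -ible)
Meaning = capable of


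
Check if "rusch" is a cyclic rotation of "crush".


Word: "crush", Candidate: "rusch"
Method: check if candidate is substring of word+word
"crushcrush" contains "rusch"? No
Is rotation = No


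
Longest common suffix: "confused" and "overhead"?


Word 1: "confused"
Word 2: "overhead"
Comparing from end:
  Pos -1: 'd' == 'd'
  Pos -2: 'e' != 'a' (stop)
LCS = "d" (length 1)


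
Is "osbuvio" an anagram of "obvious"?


Word 1: "obvious" → sorted: bioosuv
Word 2: "osbuvio" → sorted: bioosuv
Same letters? bioosuv == bioosuv
Anagram = Yes


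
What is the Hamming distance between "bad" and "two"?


Comparing character by character (same length = 3):
  Pos 0: 'b' vs 't' !=
  Pos 1: 'a' vs 'w' !=
  Pos 2: 'd' vs 'o' !=
Hamming distance = 3


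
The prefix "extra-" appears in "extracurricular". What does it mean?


Prefix: extra-
As in: extracurricular -> extra- + curricular
Meaning = beyond


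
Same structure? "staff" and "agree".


Pattern of "staff": [0, 1, 2, 3, 3]
Pattern of "agree": [0, 1, 2, 3, 3]
Patterns match
Same pattern = Yes


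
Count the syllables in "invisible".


Word: "invisible"
Syllable breakdown: in / vis / i / ble
Counting: 4 parts
= 4 syllables


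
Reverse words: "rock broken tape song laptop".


Original: "rock broken tape song laptop"
Words (1..n): rock | broken | tape | song | laptop
Reversed (n..1): laptop | song | tape | broken | rock
Result = "laptop song tape broken rock"


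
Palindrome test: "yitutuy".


Word: "yitutuy"
Reversed: "yututiy"
Forward == Backward? yitutuy != yututiy
Palindrome = No


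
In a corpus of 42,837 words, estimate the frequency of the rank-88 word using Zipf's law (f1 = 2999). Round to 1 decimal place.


Zipf's law: f(r) = f(1) / r
f(1) = 2999
f(88) = 2999 / 88
= 34.1 occurrences


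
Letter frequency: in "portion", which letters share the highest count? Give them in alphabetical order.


Word: "portion"
Letter counts:
  'i': 1
  'n': 1
  'o': 2
  'p': 1
  'r': 1
  't': 1
Maximum count = 2
Most frequent = 'o' (2 times each)


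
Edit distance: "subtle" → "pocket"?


Word 1: "subtle" (length 6)
Word 2: "pocket" (length 6)
One optimal edit sequence (insert/delete/substitute each cost 1):
  1. substitute 's' -> 'p'  (+1)
  2. substitute 'u' -> 'o'  (+1)
  3. substitute 'b' -> 'c'  (+1)
  4. substitute 't' -> 'k'  (+1)
  5. substitute 'l' -> 'e'  (+1)
  6. substitute 'e' -> 't'  (+1)
Total edit operations: 6
Edit distance = 6


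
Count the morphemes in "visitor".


Word: "visitor"
Morphemes: visit / -or
Each morpheme carries meaning
= 2 morphemes


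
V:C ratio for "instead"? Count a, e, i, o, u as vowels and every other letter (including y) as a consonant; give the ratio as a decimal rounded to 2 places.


Word: "instead"
Vowels (a,e,i,o,u): 3
Consonants: 4
Ratio = 3/4
= 0.75


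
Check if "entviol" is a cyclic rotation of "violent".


Word: "violent", Candidate: "entviol"
Method: check if candidate is substring of word+word
"violentviolent" contains "entviol"? Yes
Is rotation = Yes


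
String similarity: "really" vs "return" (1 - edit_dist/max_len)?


Word 1: "really" (length 6)
Word 2: "return" (length 6)
One optimal edit sequence:
  1. keep 'r'
  2. keep 'e'
  3. substitute 'a' -> 't'  (+1)
  4. substitute 'l' -> 'u'  (+1)
  5. substitute 'l' -> 'r'  (+1)
  6. substitute 'y' -> 'n'  (+1)
Edit distance = 4
Max length = max(6, 6) = 6
Similarity = 1 - 4/6
= 0.3333


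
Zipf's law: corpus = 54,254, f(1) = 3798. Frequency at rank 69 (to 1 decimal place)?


Zipf's law: f(r) = f(1) / r
f(1) = 3798
f(69) = 3798 / 69
= 55.0 occurrences


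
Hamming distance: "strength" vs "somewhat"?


Comparing character by character (same length = 8):
  Pos 0: 's' vs 's' =
  Pos 1: 't' vs 'o' !=
  Pos 2: 'r' vs 'm' !=
  Pos 3: 'e' vs 'e' =
  Pos 4: 'n' vs 'w' !=
  Pos 5: 'g' vs 'h' !=
  Pos 6: 't' vs 'a' !=
  Pos 7: 'h' vs 't' !=
Hamming distance = 6


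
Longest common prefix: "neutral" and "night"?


Word 1: "neutral"
Word 2: "night"
Comparing from start:
  Pos 0: 'n' == 'n'
  Pos 1: 'e' != 'i' (stop)
LCP = "n" (length 1)


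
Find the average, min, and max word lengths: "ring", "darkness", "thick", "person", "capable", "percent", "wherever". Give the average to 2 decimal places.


Lengths: "ring"=4, "darkness"=8, "thick"=5, "person"=6, "capable"=7, "percent"=7, "wherever"=8
Sum = 45, Count = 7
Average = 45/7 = 6.43
= avg=6.43, min=4, max=8


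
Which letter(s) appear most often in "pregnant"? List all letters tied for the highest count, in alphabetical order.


Word: "pregnant"
Letter counts:
  'a': 1
  'e': 1
  'g': 1
  'n': 2
  'p': 1
  'r': 1
  't': 1
Maximum count = 2
Most frequent = 'n' (2 times each)


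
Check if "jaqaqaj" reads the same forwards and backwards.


Word: "jaqaqaj"
Reversed: "jaqaqaj"
Forward == Backward? jaqaqaj == jaqaqaj
Palindrome = Yes


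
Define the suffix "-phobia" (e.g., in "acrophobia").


Suffix: -phobia
Example: acrophobia (acro- + -phobia)
Meaning = fear of


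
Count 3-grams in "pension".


Word: "pension" (length 7)
Number of 3-grams = length - 3 + 1 = 7 - 3 + 1
= 5


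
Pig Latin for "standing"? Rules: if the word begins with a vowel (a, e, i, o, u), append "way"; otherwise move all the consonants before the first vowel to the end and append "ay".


Word: "standing"
Starts with consonant(s) → move to end, add 'ay'
Consonant cluster: "st"
Pig Latin = "andingstay"


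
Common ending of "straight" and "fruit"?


Word 1: "straight"
Word 2: "fruit"
Comparing from end:
  Pos -1: 't' == 't'
  Pos -2: 'h' != 'i' (stop)
LCS = "t" (length 1)


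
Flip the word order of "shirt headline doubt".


Original: "shirt headline doubt"
Words (1..n): shirt | headline | doubt
Reversed (n..1): doubt | headline | shirt
Result = "doubt headline shirt"


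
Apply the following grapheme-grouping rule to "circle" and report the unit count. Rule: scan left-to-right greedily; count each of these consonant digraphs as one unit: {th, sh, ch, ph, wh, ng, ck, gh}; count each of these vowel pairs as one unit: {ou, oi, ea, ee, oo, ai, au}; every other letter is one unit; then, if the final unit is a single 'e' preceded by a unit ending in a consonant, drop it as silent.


Word: "circle" (6 letters)
Left-to-right scan:
  [1] 'c' (letter)
  [2] 'i' (letter)
  [3] 'r' (letter)
  [4] 'c' (letter)
  [5] 'l' (letter)
  [6] 'e' (letter)
Units from scan: 6
Final unit is 'e' after a consonant -> drop as silent (-1)
Sound units = 5 units


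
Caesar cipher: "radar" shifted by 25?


Word: "radar"
Shift: 25
Each letter → (letter + shift) mod 26:
  'r' (17) + 25 = 16 → 'q'
  'a' (0) + 25 = 25 → 'z'
  'd' (3) + 25 = 2 → 'c'
  'a' (0) + 25 = 25 → 'z'
  'r' (17) + 25 = 16 → 'q'
Result = "qzczq"


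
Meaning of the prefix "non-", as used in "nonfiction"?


Prefix: non-
Example: nonfiction = non- + fiction
Meaning = not


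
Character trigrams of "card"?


Word: "card" (length 4)
Number of trigrams = 4 - 3 + 1 = 2
  Position 0: "car"
  Position 1: "ard"
Trigrams = "car", "ard"


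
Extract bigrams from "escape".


Word: "escape" (length 6)
Number of bigrams = 6 - 2 + 1 = 5
  Position 0: "es"
  Position 1: "sc"
  Position 2: "ca"
  Position 3: "ap"
  Position 4: "pe"
Bigrams = "es", "sc", "ca", "ap", "pe"


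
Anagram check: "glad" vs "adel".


Word 1: "glad" → sorted: adgl
Word 2: "adel" → sorted: adel
Same letters? adgl != adel
Anagram = No


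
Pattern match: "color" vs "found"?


Pattern of "color": [0, 1, 2, 1, 3]
Pattern of "found": [0, 1, 2, 3, 4]
Patterns do not match
Same pattern = No


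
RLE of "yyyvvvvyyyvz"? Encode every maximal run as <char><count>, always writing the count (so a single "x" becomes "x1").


String: "yyyvvvvyyyvz"
Scanning for consecutive runs:
  'y' x 3
  'v' x 4
  'y' x 3
  'v' x 1
  'z' x 1
RLE = "y3v4y3v1z1"


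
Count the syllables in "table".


Word: "table"
Syllable breakdown: ta · ble
Counting: 2 parts
= 2 syllables


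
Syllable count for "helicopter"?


Word: "helicopter"
Syllable breakdown: hel-i-cop-ter
Counting: 4 parts
= 4 syllables


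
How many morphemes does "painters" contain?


Word: "painters"
Morphemes: paint + -er + -s
Each morpheme carries meaning
= 3 morphemes


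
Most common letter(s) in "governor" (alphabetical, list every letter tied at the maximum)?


Word: "governor"
Letter counts:
  'e': 1
  'g': 1
  'n': 1
  'o': 2
  'r': 2
  'v': 1
Maximum count = 2
Most frequent = 'o', 'r' (2 times each)


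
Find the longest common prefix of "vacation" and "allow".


Word 1: "vacation"
Word 2: "allow"
Comparing from start:
  Pos 0: 'v' != 'a' (stop)
LCP = "" (length 0)


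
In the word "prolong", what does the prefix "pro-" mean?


Prefix: pro-
As in: prolong -> pro- + long
Meaning = forward / in favor of


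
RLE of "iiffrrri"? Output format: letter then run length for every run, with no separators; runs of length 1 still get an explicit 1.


String: "iiffrrri"
Scanning for consecutive runs:
  'i' x 2
  'f' x 2
  'r' x 3
  'i' x 1
RLE = "i2f2r3i1"


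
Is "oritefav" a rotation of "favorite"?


Word: "favorite", Candidate: "oritefav"
Method: check if candidate is substring of word+word
"favoritefavorite" contains "oritefav"? Yes
Is rotation = Yes


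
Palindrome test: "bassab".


Word: "bassab"
Reversed: "bassab"
Forward == Backward? bassab == bassab
Palindrome = Yes


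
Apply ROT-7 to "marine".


Word: "marine"
Shift: 7
Each letter → (letter + shift) mod 26:
  'm' (12) + 7 = 19 → 't'
  'a' (0) + 7 = 7 → 'h'
  'r' (17) + 7 = 24 → 'y'
  'i' (8) + 7 = 15 → 'p'
  'n' (13) + 7 = 20 → 'u'
  'e' (4) + 7 = 11 → 'l'
Result = "thypul"


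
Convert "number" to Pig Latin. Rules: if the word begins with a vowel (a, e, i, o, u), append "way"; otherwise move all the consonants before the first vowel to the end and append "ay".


Word: "number"
Starts with consonant(s) → move to end, add 'ay'
Consonant cluster: "n"
Pig Latin = "umbernay"


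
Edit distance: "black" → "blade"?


Word 1: "black" (length 5)
Word 2: "blade" (length 5)
One optimal edit sequence (insert/delete/substitute each cost 1):
  1. keep 'b'
  2. keep 'l'
  3. keep 'a'
  4. substitute 'c' -> 'd'  (+1)
  5. substitute 'k' -> 'e'  (+1)
Total edit operations: 2
Edit distance = 2


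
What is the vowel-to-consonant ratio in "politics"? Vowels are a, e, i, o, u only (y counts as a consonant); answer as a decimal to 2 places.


Word: "politics"
Vowels (a,e,i,o,u): 3
Consonants: 5
Ratio = 3/5
= 0.60


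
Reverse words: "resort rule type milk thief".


Original: "resort rule type milk thief"
Words (1..n): resort | rule | type | milk | thief
Reversed (n..1): thief | milk | type | rule | resort
Result = "thief milk type rule resort"


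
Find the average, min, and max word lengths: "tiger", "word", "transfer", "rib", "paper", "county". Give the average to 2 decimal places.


Lengths: "tiger"=5, "word"=4, "transfer"=8, "rib"=3, "paper"=5, "county"=6
Sum = 31, Count = 6
Average = 31/6 = 5.17
= avg=5.17, min=3, max=8


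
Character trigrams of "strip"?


Word: "strip" (length 5)
Number of trigrams = 5 - 3 + 1 = 3
  Position 0: "str"
  Position 1: "tri"
  Position 2: "rip"
Trigrams = "str", "tri", "rip"


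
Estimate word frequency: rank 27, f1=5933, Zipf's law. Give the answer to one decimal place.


Zipf's law: f(r) = f(1) / r
f(1) = 5933
f(27) = 5933 / 27
= 219.7 occurrences


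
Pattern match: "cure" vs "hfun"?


Pattern of "cure": [0, 1, 2, 3]
Pattern of "hfun": [0, 1, 2, 3]
Patterns match
Same pattern = Yes


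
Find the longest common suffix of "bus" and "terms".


Word 1: "bus"
Word 2: "terms"
Comparing from end:
  Pos -1: 's' == 's'
  Pos -2: 'u' != 'm' (stop)
LCS = "s" (length 1)


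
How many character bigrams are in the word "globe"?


Word: "globe" (length 5)
Number of 2-grams = length - 2 + 1 = 5 - 2 + 1
= 4


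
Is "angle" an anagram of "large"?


Word 1: "large" → sorted: aeglr
Word 2: "angle" → sorted: aegln
Same letters? aeglr != aegln
Anagram = No


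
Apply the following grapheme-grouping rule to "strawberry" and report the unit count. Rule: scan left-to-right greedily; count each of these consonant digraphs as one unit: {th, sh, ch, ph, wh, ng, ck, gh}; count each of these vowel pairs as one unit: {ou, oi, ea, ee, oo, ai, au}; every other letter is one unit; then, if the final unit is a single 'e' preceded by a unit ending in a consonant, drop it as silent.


Word: "strawberry" (10 letters)
Left-to-right scan:
  (1) 's' (letter)
  (2) 't' (letter)
  (3) 'r' (letter)
  (4) 'a' (letter)
  (5) 'w' (letter)
  (6) 'b' (letter)
  (7) 'e' (letter)
  (8) 'r' (letter)
  (9) 'r' (letter)
  (10) 'y' (letter)
Units from scan: 10
Sound units = 10 units


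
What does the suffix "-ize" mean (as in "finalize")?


Suffix: -ize
Example: finalize = final + -ize
Meaning = to make


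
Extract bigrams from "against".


Word: "against" (length 7)
Number of bigrams = 7 - 2 + 1 = 6
  Position 0: "ag"
  Position 1: "ga"
  Position 2: "ai"
  Position 3: "in"
  Position 4: "ns"
  Position 5: "st"
Bigrams = "ag", "ga", "ai", "in", "ns", "st"


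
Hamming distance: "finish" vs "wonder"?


Comparing character by character (same length = 6):
  Pos 0: 'f' vs 'w' !=
  Pos 1: 'i' vs 'o' !=
  Pos 2: 'n' vs 'n' =
  Pos 3: 'i' vs 'd' !=
  Pos 4: 's' vs 'e' !=
  Pos 5: 'h' vs 'r' !=
Hamming distance = 5


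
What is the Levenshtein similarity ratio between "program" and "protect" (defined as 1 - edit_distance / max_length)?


Word 1: "program" (length 7)
Word 2: "protect" (length 7)
One optimal edit sequence:
  1. keep 'p'
  2. keep 'r'
  3. keep 'o'
  4. substitute 'g' -> 't'  (+1)
  5. substitute 'r' -> 'e'  (+1)
  6. substitute 'a' -> 'c'  (+1)
  7. substitute 'm' -> 't'  (+1)
Edit distance = 4
Max length = max(7, 7) = 7
Similarity = 1 - 4/7
= 0.4286


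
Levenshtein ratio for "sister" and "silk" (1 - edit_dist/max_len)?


Word 1: "sister" (length 6)
Word 2: "silk" (length 4)
One optimal edit sequence:
  1. keep 's'
  2. keep 'i'
  3. delete 's'  (+1)
  4. delete 't'  (+1)
  5. substitute 'e' -> 'l'  (+1)
  6. substitute 'r' -> 'k'  (+1)
Edit distance = 4
Max length = max(6, 4) = 6
Similarity = 1 - 4/6
= 0.3333


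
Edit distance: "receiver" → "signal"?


Word 1: "receiver" (length 8)
Word 2: "signal" (length 6)
One optimal edit sequence (insert/delete/substitute each cost 1):
  1. delete 'r'  (+1)
  2. delete 'e'  (+1)
  3. substitute 'c' -> 's'  (+1)
  4. substitute 'e' -> 'i'  (+1)
  5. substitute 'i' -> 'g'  (+1)
  6. substitute 'v' -> 'n'  (+1)
  7. substitute 'e' -> 'a'  (+1)
  8. substitute 'r' -> 'l'  (+1)
Total edit operations: 8
Edit distance = 8


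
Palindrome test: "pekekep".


Word: "pekekep"
Reversed: "pekekep"
Forward == Backward? pekekep == pekekep
Palindrome = Yes


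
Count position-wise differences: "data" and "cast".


Comparing character by character (same length = 4):
  Pos 0: 'd' vs 'c' !=
  Pos 1: 'a' vs 'a' =
  Pos 2: 't' vs 's' !=
  Pos 3: 'a' vs 't' !=
Hamming distance = 3


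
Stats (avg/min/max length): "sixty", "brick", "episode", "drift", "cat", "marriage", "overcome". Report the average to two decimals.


Lengths: "sixty"=5, "brick"=5, "episode"=7, "drift"=5, "cat"=3, "marriage"=8, "overcome"=8
Sum = 41, Count = 7
Average = 41/7 = 5.86
= avg=5.86, min=3, max=8


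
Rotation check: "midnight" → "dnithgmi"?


Word: "midnight", Candidate: "dnithgmi"
Method: check if candidate is substring of word+word
"midnightmidnight" contains "dnithgmi"? No
Is rotation = No


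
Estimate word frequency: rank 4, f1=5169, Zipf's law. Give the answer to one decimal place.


Zipf's law: f(r) = f(1) / r
f(1) = 5169
f(4) = 5169 / 4
= 1292.3 occurrences


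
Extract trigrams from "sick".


Word: "sick" (length 4)
Number of trigrams = 4 - 3 + 1 = 2
  Position 0: "sic"
  Position 1: "ick"
Trigrams = "sic", "ick"


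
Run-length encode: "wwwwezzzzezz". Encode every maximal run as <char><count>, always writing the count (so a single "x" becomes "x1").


String: "wwwwezzzzezz"
Scanning for consecutive runs:
  'w' x 4
  'e' x 1
  'z' x 4
  'e' x 1
  'z' x 2
RLE = "w4e1z4e1z2"


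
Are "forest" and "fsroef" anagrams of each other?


Word 1: "forest" → sorted: eforst
Word 2: "fsroef" → sorted: effors
Same letters? eforst != effors
Anagram = No


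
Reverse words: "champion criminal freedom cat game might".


Original: "champion criminal freedom cat game might"
Words (1..n): champion | criminal | freedom | cat | game | might
Reversed (n..1): might | game | cat | freedom | criminal | champion
Result = "might game cat freedom criminal champion"


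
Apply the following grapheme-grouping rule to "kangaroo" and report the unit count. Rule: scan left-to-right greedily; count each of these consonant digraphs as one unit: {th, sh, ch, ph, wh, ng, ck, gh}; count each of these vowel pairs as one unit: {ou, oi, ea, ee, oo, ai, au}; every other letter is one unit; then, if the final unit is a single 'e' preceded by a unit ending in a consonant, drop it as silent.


Word: "kangaroo" (8 letters)
Left-to-right scan:
  (1) 'k' (letter)
  (2) 'a' (letter)
  (3) 'ng' (digraph)
  (4) 'a' (letter)
  (5) 'r' (letter)
  (6) 'oo' (vowel-pair)
Units from scan: 6
Sound units = 6 units


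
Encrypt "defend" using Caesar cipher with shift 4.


Word: "defend"
Shift: 4
Each letter → (letter + shift) mod 26:
  'd' (3) + 4 = 7 → 'h'
  'e' (4) + 4 = 8 → 'i'
  'f' (5) + 4 = 9 → 'j'
  'e' (4) + 4 = 8 → 'i'
  'n' (13) + 4 = 17 → 'r'
  'd' (3) + 4 = 7 → 'h'
Result = "hijirh"


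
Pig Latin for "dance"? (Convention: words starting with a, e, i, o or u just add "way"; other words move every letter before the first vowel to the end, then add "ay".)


Word: "dance"
Starts with consonant(s) → move to end, add 'ay'
Consonant cluster: "d"
Pig Latin = "anceday"


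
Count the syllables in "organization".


Word: "organization"
Syllable breakdown: or | gan | i | za | tion
Counting: 5 parts
= 5 syllables


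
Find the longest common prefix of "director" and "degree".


Word 1: "director"
Word 2: "degree"
Comparing from start:
  Pos 0: 'd' == 'd'
  Pos 1: 'i' != 'e' (stop)
LCP = "d" (length 1)


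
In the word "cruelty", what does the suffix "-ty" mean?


Suffix: -ty
Example: cruelty = cruel + -ty
Meaning = quality of


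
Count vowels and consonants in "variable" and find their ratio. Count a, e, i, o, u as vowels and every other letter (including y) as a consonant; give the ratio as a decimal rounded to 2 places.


Word: "variable"
Vowels (a,e,i,o,u): 4
Consonants: 4
Ratio = 4/4
= 1.00


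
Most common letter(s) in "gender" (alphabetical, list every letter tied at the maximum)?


Word: "gender"
Letter counts:
  'd': 1
  'e': 2
  'g': 1
  'n': 1
  'r': 1
Maximum count = 2
Most frequent = 'e' (2 times each)


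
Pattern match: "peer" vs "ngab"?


Pattern of "peer": [0, 1, 1, 2]
Pattern of "ngab": [0, 1, 2, 3]
Patterns do not match
Same pattern = No


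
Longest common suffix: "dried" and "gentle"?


Word 1: "dried"
Word 2: "gentle"
Comparing from end:
  Pos -1: 'd' != 'e' (stop)
LCS = "" (length 0)


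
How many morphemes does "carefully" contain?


Word: "carefully"
Morphemes: care / -ful / -ly
Each morpheme carries meaning
= 3 morphemes


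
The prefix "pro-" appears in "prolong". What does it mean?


Prefix: pro-
As in: prolong -> pro- + long
Meaning = forward / in favor of


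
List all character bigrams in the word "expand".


Word: "expand" (length 6)
Number of bigrams = 6 - 2 + 1 = 5
  Position 0: "ex"
  Position 1: "xp"
  Position 2: "pa"
  Position 3: "an"
  Position 4: "nd"
Bigrams = "ex", "xp", "pa", "an", "nd"


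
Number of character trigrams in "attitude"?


Word: "attitude" (length 8)
Number of 3-grams = length - 3 + 1 = 8 - 3 + 1
= 6


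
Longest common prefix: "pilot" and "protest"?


Word 1: "pilot"
Word 2: "protest"
Comparing from start:
  Pos 0: 'p' == 'p'
  Pos 1: 'i' != 'r' (stop)
LCP = "p" (length 1)


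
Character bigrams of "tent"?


Word: "tent" (length 4)
Number of bigrams = 4 - 2 + 1 = 3
  Position 0: "te"
  Position 1: "en"
  Position 2: "nt"
Bigrams = "te", "en", "nt"


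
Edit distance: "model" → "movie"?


Word 1: "model" (length 5)
Word 2: "movie" (length 5)
One optimal edit sequence (insert/delete/substitute each cost 1):
  1. keep 'm'
  2. keep 'o'
  3. substitute 'd' -> 'v'  (+1)
  4. substitute 'e' -> 'i'  (+1)
  5. substitute 'l' -> 'e'  (+1)
Total edit operations: 3
Edit distance = 3


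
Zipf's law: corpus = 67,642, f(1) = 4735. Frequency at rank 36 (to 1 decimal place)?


Zipf's law: f(r) = f(1) / r
f(1) = 4735
f(36) = 4735 / 36
= 131.5 occurrences


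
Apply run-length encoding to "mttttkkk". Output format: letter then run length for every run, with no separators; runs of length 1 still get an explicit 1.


String: "mttttkkk"
Scanning for consecutive runs:
  'm' x 1
  't' x 4
  'k' x 3
RLE = "m1t4k3"
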